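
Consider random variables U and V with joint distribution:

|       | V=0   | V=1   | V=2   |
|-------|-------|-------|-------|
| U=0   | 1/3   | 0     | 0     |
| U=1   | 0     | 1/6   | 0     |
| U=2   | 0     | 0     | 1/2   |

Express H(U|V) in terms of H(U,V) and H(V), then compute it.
H(U|V) = H(U,V) - H(V)

Marginal P(V) (column sums):
  P(V=0) = 1/3 + 0 + 0 = 1/3
  P(V=1) = 0 + 1/6 + 0 = 1/6
  P(V=2) = 0 + 0 + 1/2 = 1/2

H(U,V) = -[(1/3)·log₂(1/3) + (1/6)·log₂(1/6) + (1/2)·log₂(1/2)]
  = 0.5283 + 0.4308 + 0.5000
  = 1.4591 bits
H(V) = -[(1/3)·log₂(1/3) + (1/6)·log₂(1/6) + (1/2)·log₂(1/2)]
  = 0.5283 + 0.4308 + 0.5000
  = 1.4591 bits

H(U|V) = 1.4591 - 1.4591 = 0.0000 bits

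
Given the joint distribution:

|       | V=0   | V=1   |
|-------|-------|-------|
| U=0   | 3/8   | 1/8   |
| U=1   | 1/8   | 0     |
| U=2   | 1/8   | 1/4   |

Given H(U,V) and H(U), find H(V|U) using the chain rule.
From the chain rule: H(U,V) = H(U) + H(V|U)
Therefore: H(V|U) = H(U,V) - H(U)

H(U,V) = -[(3/8)·log₂(3/8) + (1/8)·log₂(1/8) + (1/8)·log₂(1/8) + (1/8)·log₂(1/8) + (1/4)·log₂(1/4)]
  = 0.5306 + 0.3750 + 0.3750 + 0.3750 + 0.5000
  = 2.1556 bits
Marginal P(U) (row sums):
  P(U=0) = 3/8 + 1/8 = 1/2
  P(U=1) = 1/8 + 0 = 1/8
  P(U=2) = 1/8 + 1/4 = 3/8
H(U) = -[(1/2)·log₂(1/2) + (1/8)·log₂(1/8) + (3/8)·log₂(3/8)]
  = 0.5000 + 0.3750 + 0.5306
  = 1.4056 bits

H(V|U) = 2.1556 - 1.4056 = 0.7500 bits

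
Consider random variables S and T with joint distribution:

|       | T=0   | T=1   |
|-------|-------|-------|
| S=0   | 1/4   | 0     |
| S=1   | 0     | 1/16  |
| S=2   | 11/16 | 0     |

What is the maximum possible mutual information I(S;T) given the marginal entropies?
The upper bound on mutual information is I(S;T) ≤ min(H(S), H(T)).

Marginal P(S) (row sums):
  P(S=0) = 1/4 + 0 = 1/4
  P(S=1) = 0 + 1/16 = 1/16
  P(S=2) = 11/16 + 0 = 11/16
Marginal P(T) (column sums):
  P(T=0) = 1/4 + 0 + 11/16 = 15/16
  P(T=1) = 0 + 1/16 + 0 = 1/16

H(S) = -[(1/4)·log₂(1/4) + (1/16)·log₂(1/16) + (11/16)·log₂(11/16)]
  = 0.5000 + 0.2500 + 0.3716
  = 1.1216 bits
H(T) = -[(15/16)·log₂(15/16) + (1/16)·log₂(1/16)]
  = 0.0873 + 0.2500
  = 0.3373 bits

Maximum possible I(S;T) = min(1.1216, 0.3373) = 0.3373 bits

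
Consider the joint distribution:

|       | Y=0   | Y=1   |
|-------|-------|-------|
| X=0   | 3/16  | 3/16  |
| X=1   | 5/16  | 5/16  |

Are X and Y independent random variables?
Marginal P(X) (row sums):
  P(X=0) = 3/16 + 3/16 = 3/8
  P(X=1) = 5/16 + 5/16 = 5/8
Marginal P(Y) (column sums):
  P(Y=0) = 3/16 + 5/16 = 1/2
  P(Y=1) = 3/16 + 5/16 = 1/2

X and Y are independent iff P(X=i,Y=j) = P(X=i)·P(Y=j) for every cell.
  P(X=0)·P(Y=0) = 3/8 × 1/2 = 3/16 = P(X=0,Y=0) ✓
  P(X=0)·P(Y=1) = 3/8 × 1/2 = 3/16 = P(X=0,Y=1) ✓
  P(X=1)·P(Y=0) = 5/8 × 1/2 = 5/16 = P(X=1,Y=0) ✓
  P(X=1)·P(Y=1) = 5/8 × 1/2 = 5/16 = P(X=1,Y=1) ✓

Yes, X and Y are independent: every cell factors, so I(X;Y) = 0 bits.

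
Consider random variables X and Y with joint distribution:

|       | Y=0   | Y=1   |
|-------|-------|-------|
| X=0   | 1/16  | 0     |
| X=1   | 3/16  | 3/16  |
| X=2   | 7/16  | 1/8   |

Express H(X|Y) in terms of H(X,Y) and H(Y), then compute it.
H(X|Y) = H(X,Y) - H(Y)

Marginal P(Y) (column sums):
  P(Y=0) = 1/16 + 3/16 + 7/16 = 11/16
  P(Y=1) = 0 + 3/16 + 1/8 = 5/16

H(X,Y) = -[(1/16)·log₂(1/16) + (3/16)·log₂(3/16) + (3/16)·log₂(3/16) + (7/16)·log₂(7/16) + (1/8)·log₂(1/8)]
  = 0.2500 + 0.4528 + 0.4528 + 0.5218 + 0.3750
  = 2.0524 bits
H(Y) = -[(11/16)·log₂(11/16) + (5/16)·log₂(5/16)]
  = 0.3716 + 0.5244
  = 0.8960 bits

H(X|Y) = 2.0524 - 0.8960 = 1.1564 bits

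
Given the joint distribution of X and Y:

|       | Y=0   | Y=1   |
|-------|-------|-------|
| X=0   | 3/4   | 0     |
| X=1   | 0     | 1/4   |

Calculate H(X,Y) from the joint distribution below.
H(X,Y) = -Σ P(X,Y) log₂ P(X,Y), summed over the non-zero cells:
H(X,Y) = -[(3/4)·log₂(3/4) + (1/4)·log₂(1/4)]
  = 0.3113 + 0.5000
  = 0.8113 bits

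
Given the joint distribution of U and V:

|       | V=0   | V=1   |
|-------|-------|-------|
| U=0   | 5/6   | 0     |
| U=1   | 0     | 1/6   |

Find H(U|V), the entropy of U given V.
Marginal P(V) (column sums):
  P(V=0) = 5/6 + 0 = 5/6
  P(V=1) = 0 + 1/6 = 1/6

H(U|V) = -Σ P(U,V)·log₂ P(U|V), where P(U|V) = P(U,V) / P(V)
  (cells with P(U,V) = 0 contribute 0)
  (U=0,V=0): P(U|V) = (5/6)/(5/6) = 1;  -(5/6)·log₂(1) = 0.0000
  (U=1,V=1): P(U|V) = (1/6)/(1/6) = 1;  -(1/6)·log₂(1) = 0.0000
H(U|V) = 0.0000 + 0.0000
  = 0.0000 bits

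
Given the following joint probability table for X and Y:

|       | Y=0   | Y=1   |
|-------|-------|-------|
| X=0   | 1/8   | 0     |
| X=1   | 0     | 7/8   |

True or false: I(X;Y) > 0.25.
Marginal P(X) (row sums):
  P(X=0) = 1/8 + 0 = 1/8
  P(X=1) = 0 + 7/8 = 7/8
Marginal P(Y) (column sums):
  P(Y=0) = 1/8 + 0 = 1/8
  P(Y=1) = 0 + 7/8 = 7/8

H(X) = -[(1/8)·log₂(1/8) + (7/8)·log₂(7/8)]
  = 0.3750 + 0.1686
  = 0.5436 bits
H(Y) = -[(1/8)·log₂(1/8) + (7/8)·log₂(7/8)]
  = 0.3750 + 0.1686
  = 0.5436 bits
H(X,Y) = -[(1/8)·log₂(1/8) + (7/8)·log₂(7/8)]
  = 0.3750 + 0.1686
  = 0.5436 bits

I(X;Y) = H(X) + H(Y) - H(X,Y)
  = 0.5436 + 0.5436 - 0.5436
  = 0.5436 bits

True. I(X;Y) = 0.5436 bits, which is > 0.25 bits.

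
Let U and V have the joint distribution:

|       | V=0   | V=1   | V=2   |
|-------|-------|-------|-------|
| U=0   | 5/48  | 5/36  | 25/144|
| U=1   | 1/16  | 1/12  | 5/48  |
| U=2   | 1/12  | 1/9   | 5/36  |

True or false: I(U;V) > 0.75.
Marginal P(U) (row sums):
  P(U=0) = 5/48 + 5/36 + 25/144 = 5/12
  P(U=1) = 1/16 + 1/12 + 5/48 = 1/4
  P(U=2) = 1/12 + 1/9 + 5/36 = 1/3
Marginal P(V) (column sums):
  P(V=0) = 5/48 + 1/16 + 1/12 = 1/4
  P(V=1) = 5/36 + 1/12 + 1/9 = 1/3
  P(V=2) = 25/144 + 5/48 + 5/36 = 5/12

H(U) = -[(5/12)·log₂(5/12) + (1/4)·log₂(1/4) + (1/3)·log₂(1/3)]
  = 0.5263 + 0.5000 + 0.5283
  = 1.5546 bits
H(V) = -[(1/4)·log₂(1/4) + (1/3)·log₂(1/3) + (5/12)·log₂(5/12)]
  = 0.5000 + 0.5283 + 0.5263
  = 1.5546 bits
H(U,V) = -[(5/48)·log₂(5/48) + (5/36)·log₂(5/36) + (25/144)·log₂(25/144) + (1/16)·log₂(1/16) + (1/12)·log₂(1/12) + (5/48)·log₂(5/48) + (1/12)·log₂(1/12) + (1/9)·log₂(1/9) + (5/36)·log₂(5/36)]
  = 0.3399 + 0.3956 + 0.4386 + 0.2500 + 0.2987 + 0.3399 + 0.2987 + 0.3522 + 0.3956
  = 3.1092 bits

I(U;V) = H(U) + H(V) - H(U,V)
  = 1.5546 + 1.5546 - 3.1092
  = 0.0000 bits

False. I(U;V) = 0.0000 bits, which is ≤ 0.75 bits.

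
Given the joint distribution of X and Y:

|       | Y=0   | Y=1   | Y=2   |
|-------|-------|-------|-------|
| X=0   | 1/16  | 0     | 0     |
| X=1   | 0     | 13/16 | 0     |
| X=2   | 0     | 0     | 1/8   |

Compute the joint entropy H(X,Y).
H(X,Y) = -Σ P(X,Y) log₂ P(X,Y), summed over the non-zero cells:
H(X,Y) = -[(1/16)·log₂(1/16) + (13/16)·log₂(13/16) + (1/8)·log₂(1/8)]
  = 0.2500 + 0.2434 + 0.3750
  = 0.8684 bits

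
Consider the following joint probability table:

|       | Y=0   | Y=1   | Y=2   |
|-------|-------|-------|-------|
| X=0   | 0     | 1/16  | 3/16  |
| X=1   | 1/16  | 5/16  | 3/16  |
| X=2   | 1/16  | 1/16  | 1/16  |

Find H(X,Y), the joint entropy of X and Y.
H(X,Y) = -Σ P(X,Y) log₂ P(X,Y), summed over the non-zero cells:
H(X,Y) = -[(1/16)·log₂(1/16) + (3/16)·log₂(3/16) + (1/16)·log₂(1/16) + (5/16)·log₂(5/16) + (3/16)·log₂(3/16) + (1/16)·log₂(1/16) + (1/16)·log₂(1/16) + (1/16)·log₂(1/16)]
  = 0.2500 + 0.4528 + 0.2500 + 0.5244 + 0.4528 + 0.2500 + 0.2500 + 0.2500
  = 2.6800 bits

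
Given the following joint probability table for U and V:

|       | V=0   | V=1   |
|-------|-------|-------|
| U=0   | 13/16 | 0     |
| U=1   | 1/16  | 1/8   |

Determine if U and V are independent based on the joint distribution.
Marginal P(U) (row sums):
  P(U=0) = 13/16 + 0 = 13/16
  P(U=1) = 1/16 + 1/8 = 3/16
Marginal P(V) (column sums):
  P(V=0) = 13/16 + 1/16 = 7/8
  P(V=1) = 0 + 1/8 = 1/8

U and V are independent iff P(U=i,V=j) = P(U=i)·P(V=j) for every cell.
  P(U=0)·P(V=0) = 13/16 × 7/8 = 91/128, but P(U=0,V=0) = 13/16 ✗

No, U and V are not independent. Quantitatively, I(U;V) > 0:

H(U) = -[(13/16)·log₂(13/16) + (3/16)·log₂(3/16)]
  = 0.2434 + 0.4528
  = 0.6962 bits
H(V) = -[(7/8)·log₂(7/8) + (1/8)·log₂(1/8)]
  = 0.1686 + 0.3750
  = 0.5436 bits
H(U,V) = -[(13/16)·log₂(13/16) + (1/16)·log₂(1/16) + (1/8)·log₂(1/8)]
  = 0.2434 + 0.2500 + 0.3750
  = 0.8684 bits
I(U;V) = H(U) + H(V) - H(U,V) = 0.6962 + 0.5436 - 0.8684 = 0.3714 bits > 0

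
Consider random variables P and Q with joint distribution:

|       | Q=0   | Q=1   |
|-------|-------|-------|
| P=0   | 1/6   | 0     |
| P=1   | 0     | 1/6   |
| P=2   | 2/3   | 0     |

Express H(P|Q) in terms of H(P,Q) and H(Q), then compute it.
H(P|Q) = H(P,Q) - H(Q)

Marginal P(Q) (column sums):
  P(Q=0) = 1/6 + 0 + 2/3 = 5/6
  P(Q=1) = 0 + 1/6 + 0 = 1/6

H(P,Q) = -[(1/6)·log₂(1/6) + (1/6)·log₂(1/6) + (2/3)·log₂(2/3)]
  = 0.4308 + 0.4308 + 0.3900
  = 1.2516 bits
H(Q) = -[(5/6)·log₂(5/6) + (1/6)·log₂(1/6)]
  = 0.2192 + 0.4308
  = 0.6500 bits

H(P|Q) = 1.2516 - 0.6500 = 0.6016 bits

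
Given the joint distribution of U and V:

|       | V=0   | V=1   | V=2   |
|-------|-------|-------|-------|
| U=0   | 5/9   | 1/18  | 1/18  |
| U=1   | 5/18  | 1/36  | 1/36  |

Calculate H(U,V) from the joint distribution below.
H(U,V) = -Σ P(U,V) log₂ P(U,V), summed over the non-zero cells:
H(U,V) = -[(5/9)·log₂(5/9) + (1/18)·log₂(1/18) + (1/18)·log₂(1/18) + (5/18)·log₂(5/18) + (1/36)·log₂(1/36) + (1/36)·log₂(1/36)]
  = 0.4711 + 0.2317 + 0.2317 + 0.5133 + 0.1436 + 0.1436
  = 1.7350 bits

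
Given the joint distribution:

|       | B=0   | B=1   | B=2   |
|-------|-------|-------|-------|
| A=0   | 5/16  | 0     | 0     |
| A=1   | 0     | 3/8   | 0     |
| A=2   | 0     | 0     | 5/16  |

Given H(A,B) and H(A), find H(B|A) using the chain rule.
From the chain rule: H(A,B) = H(A) + H(B|A)
Therefore: H(B|A) = H(A,B) - H(A)

H(A,B) = -[(5/16)·log₂(5/16) + (3/8)·log₂(3/8) + (5/16)·log₂(5/16)]
  = 0.5244 + 0.5306 + 0.5244
  = 1.5794 bits
Marginal P(A) (row sums):
  P(A=0) = 5/16 + 0 + 0 = 5/16
  P(A=1) = 0 + 3/8 + 0 = 3/8
  P(A=2) = 0 + 0 + 5/16 = 5/16
H(A) = -[(5/16)·log₂(5/16) + (3/8)·log₂(3/8) + (5/16)·log₂(5/16)]
  = 0.5244 + 0.5306 + 0.5244
  = 1.5794 bits

H(B|A) = 1.5794 - 1.5794 = 0.0000 bits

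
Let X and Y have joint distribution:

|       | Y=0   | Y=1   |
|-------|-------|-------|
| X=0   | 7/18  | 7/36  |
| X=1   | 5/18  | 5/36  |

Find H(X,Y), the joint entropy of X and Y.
H(X,Y) = -Σ P(X,Y) log₂ P(X,Y), summed over the non-zero cells:
H(X,Y) = -[(7/18)·log₂(7/18) + (7/36)·log₂(7/36) + (5/18)·log₂(5/18) + (5/36)·log₂(5/36)]
  = 0.5299 + 0.4594 + 0.5133 + 0.3956
  = 1.8982 bits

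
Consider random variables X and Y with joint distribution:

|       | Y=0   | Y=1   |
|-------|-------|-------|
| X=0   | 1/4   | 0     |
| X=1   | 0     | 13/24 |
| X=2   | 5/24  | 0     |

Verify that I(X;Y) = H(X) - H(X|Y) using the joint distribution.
Left side, from I(X;Y) = H(X) + H(Y) - H(X,Y):
Marginal P(X) (row sums):
  P(X=0) = 1/4 + 0 = 1/4
  P(X=1) = 0 + 13/24 = 13/24
  P(X=2) = 5/24 + 0 = 5/24
Marginal P(Y) (column sums):
  P(Y=0) = 1/4 + 0 + 5/24 = 11/24
  P(Y=1) = 0 + 13/24 + 0 = 13/24

H(X) = -[(1/4)·log₂(1/4) + (13/24)·log₂(13/24) + (5/24)·log₂(5/24)]
  = 0.5000 + 0.4791 + 0.4715
  = 1.4506 bits
H(Y) = -[(11/24)·log₂(11/24) + (13/24)·log₂(13/24)]
  = 0.5159 + 0.4791
  = 0.9950 bits
H(X,Y) = -[(1/4)·log₂(1/4) + (13/24)·log₂(13/24) + (5/24)·log₂(5/24)]
  = 0.5000 + 0.4791 + 0.4715
  = 1.4506 bits

I(X;Y) = H(X) + H(Y) - H(X,Y)
  = 1.4506 + 0.9950 - 1.4506
  = 0.9950 bits

Right side, with H(X|Y) computed directly from the conditional probabilities:
H(X|Y) = -Σ P(X,Y)·log₂ P(X|Y), where P(X|Y) = P(X,Y) / P(Y)
  (cells with P(X,Y) = 0 contribute 0)
  (X=0,Y=0): P(X|Y) = (1/4)/(11/24) = 6/11;  -(1/4)·log₂(6/11) = 0.2186
  (X=1,Y=1): P(X|Y) = (13/24)/(13/24) = 1;  -(13/24)·log₂(1) = 0.0000
  (X=2,Y=0): P(X|Y) = (5/24)/(11/24) = 5/11;  -(5/24)·log₂(5/11) = 0.2370
H(X|Y) = 0.2186 + 0.0000 + 0.2370
  = 0.4556 bits
H(X) - H(X|Y) = 1.4506 - 0.4556 = 0.9950 bits

Both sides equal 0.9950 bits, so I(X;Y) = H(X) - H(X|Y) ✓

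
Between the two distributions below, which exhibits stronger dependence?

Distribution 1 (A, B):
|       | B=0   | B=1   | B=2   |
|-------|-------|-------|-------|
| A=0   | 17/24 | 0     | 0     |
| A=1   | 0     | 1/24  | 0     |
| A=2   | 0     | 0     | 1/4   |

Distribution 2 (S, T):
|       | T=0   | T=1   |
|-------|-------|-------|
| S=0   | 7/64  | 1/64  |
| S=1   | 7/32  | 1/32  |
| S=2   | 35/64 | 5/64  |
Distribution 1 (A, B):
Marginal P(A) (row sums):
  P(A=0) = 17/24 + 0 + 0 = 17/24
  P(A=1) = 0 + 1/24 + 0 = 1/24
  P(A=2) = 0 + 0 + 1/4 = 1/4
Marginal P(B) (column sums):
  P(B=0) = 17/24 + 0 + 0 = 17/24
  P(B=1) = 0 + 1/24 + 0 = 1/24
  P(B=2) = 0 + 0 + 1/4 = 1/4

H(A) = -[(17/24)·log₂(17/24) + (1/24)·log₂(1/24) + (1/4)·log₂(1/4)]
  = 0.3524 + 0.1910 + 0.5000
  = 1.0434 bits
H(B) = -[(17/24)·log₂(17/24) + (1/24)·log₂(1/24) + (1/4)·log₂(1/4)]
  = 0.3524 + 0.1910 + 0.5000
  = 1.0434 bits
H(A,B) = -[(17/24)·log₂(17/24) + (1/24)·log₂(1/24) + (1/4)·log₂(1/4)]
  = 0.3524 + 0.1910 + 0.5000
  = 1.0434 bits

I(A;B) = H(A) + H(B) - H(A,B)
  = 1.0434 + 1.0434 - 1.0434
  = 1.0434 bits

Distribution 2 (S, T):
Marginal P(S) (row sums):
  P(S=0) = 7/64 + 1/64 = 1/8
  P(S=1) = 7/32 + 1/32 = 1/4
  P(S=2) = 35/64 + 5/64 = 5/8
Marginal P(T) (column sums):
  P(T=0) = 7/64 + 7/32 + 35/64 = 7/8
  P(T=1) = 1/64 + 1/32 + 5/64 = 1/8

H(S) = -[(1/8)·log₂(1/8) + (1/4)·log₂(1/4) + (5/8)·log₂(5/8)]
  = 0.3750 + 0.5000 + 0.4238
  = 1.2988 bits
H(T) = -[(7/8)·log₂(7/8) + (1/8)·log₂(1/8)]
  = 0.1686 + 0.3750
  = 0.5436 bits
H(S,T) = -[(7/64)·log₂(7/64) + (1/64)·log₂(1/64) + (7/32)·log₂(7/32) + (1/32)·log₂(1/32) + (35/64)·log₂(35/64) + (5/64)·log₂(5/64)]
  = 0.3492 + 0.0938 + 0.4796 + 0.1563 + 0.4762 + 0.2873
  = 1.8424 bits

I(S;T) = H(S) + H(T) - H(S,T)
  = 1.2988 + 0.5436 - 1.8424
  = 0.0000 bits

I(A;B) = 1.0434 bits > I(S;T) = 0.0000 bits, so (A, B) has the higher mutual information (stronger dependence).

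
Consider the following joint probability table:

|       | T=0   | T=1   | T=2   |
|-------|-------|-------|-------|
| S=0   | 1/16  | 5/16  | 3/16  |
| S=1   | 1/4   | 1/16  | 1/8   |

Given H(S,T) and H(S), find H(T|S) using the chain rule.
From the chain rule: H(S,T) = H(S) + H(T|S)
Therefore: H(T|S) = H(S,T) - H(S)

H(S,T) = -[(1/16)·log₂(1/16) + (5/16)·log₂(5/16) + (3/16)·log₂(3/16) + (1/4)·log₂(1/4) + (1/16)·log₂(1/16) + (1/8)·log₂(1/8)]
  = 0.2500 + 0.5244 + 0.4528 + 0.5000 + 0.2500 + 0.3750
  = 2.3522 bits
Marginal P(S) (row sums):
  P(S=0) = 1/16 + 5/16 + 3/16 = 9/16
  P(S=1) = 1/4 + 1/16 + 1/8 = 7/16
H(S) = -[(9/16)·log₂(9/16) + (7/16)·log₂(7/16)]
  = 0.4669 + 0.5218
  = 0.9887 bits

H(T|S) = 2.3522 - 0.9887 = 1.3635 bits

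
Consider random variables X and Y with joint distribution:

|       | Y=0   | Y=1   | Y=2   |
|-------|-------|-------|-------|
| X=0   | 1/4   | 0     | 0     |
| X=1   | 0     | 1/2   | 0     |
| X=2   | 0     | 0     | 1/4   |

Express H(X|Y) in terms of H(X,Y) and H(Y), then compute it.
H(X|Y) = H(X,Y) - H(Y)

Marginal P(Y) (column sums):
  P(Y=0) = 1/4 + 0 + 0 = 1/4
  P(Y=1) = 0 + 1/2 + 0 = 1/2
  P(Y=2) = 0 + 0 + 1/4 = 1/4

H(X,Y) = -[(1/4)·log₂(1/4) + (1/2)·log₂(1/2) + (1/4)·log₂(1/4)]
  = 0.5000 + 0.5000 + 0.5000
  = 1.5000 bits
H(Y) = -[(1/4)·log₂(1/4) + (1/2)·log₂(1/2) + (1/4)·log₂(1/4)]
  = 0.5000 + 0.5000 + 0.5000
  = 1.5000 bits

H(X|Y) = 1.5000 - 1.5000 = 0.0000 bits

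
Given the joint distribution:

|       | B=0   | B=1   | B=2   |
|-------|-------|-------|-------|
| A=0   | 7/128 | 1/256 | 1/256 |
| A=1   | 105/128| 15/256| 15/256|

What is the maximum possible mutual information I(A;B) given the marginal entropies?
The upper bound on mutual information is I(A;B) ≤ min(H(A), H(B)).

Marginal P(A) (row sums):
  P(A=0) = 7/128 + 1/256 + 1/256 = 1/16
  P(A=1) = 105/128 + 15/256 + 15/256 = 15/16
Marginal P(B) (column sums):
  P(B=0) = 7/128 + 105/128 = 7/8
  P(B=1) = 1/256 + 15/256 = 1/16
  P(B=2) = 1/256 + 15/256 = 1/16

H(A) = -[(1/16)·log₂(1/16) + (15/16)·log₂(15/16)]
  = 0.2500 + 0.0873
  = 0.3373 bits
H(B) = -[(7/8)·log₂(7/8) + (1/16)·log₂(1/16) + (1/16)·log₂(1/16)]
  = 0.1686 + 0.2500 + 0.2500
  = 0.6686 bits

Maximum possible I(A;B) = min(0.3373, 0.6686) = 0.3373 bits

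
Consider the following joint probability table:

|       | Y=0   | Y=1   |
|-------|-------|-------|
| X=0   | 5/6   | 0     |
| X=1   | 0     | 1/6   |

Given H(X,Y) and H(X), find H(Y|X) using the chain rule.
From the chain rule: H(X,Y) = H(X) + H(Y|X)
Therefore: H(Y|X) = H(X,Y) - H(X)

H(X,Y) = -[(5/6)·log₂(5/6) + (1/6)·log₂(1/6)]
  = 0.2192 + 0.4308
  = 0.6500 bits
Marginal P(X) (row sums):
  P(X=0) = 5/6 + 0 = 5/6
  P(X=1) = 0 + 1/6 = 1/6
H(X) = -[(5/6)·log₂(5/6) + (1/6)·log₂(1/6)]
  = 0.2192 + 0.4308
  = 0.6500 bits

H(Y|X) = 0.6500 - 0.6500 = 0.0000 bits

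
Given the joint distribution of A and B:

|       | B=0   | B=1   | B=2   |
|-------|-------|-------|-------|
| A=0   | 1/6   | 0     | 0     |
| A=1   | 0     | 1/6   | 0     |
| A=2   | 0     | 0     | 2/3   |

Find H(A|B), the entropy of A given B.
Marginal P(B) (column sums):
  P(B=0) = 1/6 + 0 + 0 = 1/6
  P(B=1) = 0 + 1/6 + 0 = 1/6
  P(B=2) = 0 + 0 + 2/3 = 2/3

H(A|B) = -Σ P(A,B)·log₂ P(A|B), where P(A|B) = P(A,B) / P(B)
  (cells with P(A,B) = 0 contribute 0)
  (A=0,B=0): P(A|B) = (1/6)/(1/6) = 1;  -(1/6)·log₂(1) = 0.0000
  (A=1,B=1): P(A|B) = (1/6)/(1/6) = 1;  -(1/6)·log₂(1) = 0.0000
  (A=2,B=2): P(A|B) = (2/3)/(2/3) = 1;  -(2/3)·log₂(1) = 0.0000
H(A|B) = 0.0000 + 0.0000 + 0.0000
  = 0.0000 bits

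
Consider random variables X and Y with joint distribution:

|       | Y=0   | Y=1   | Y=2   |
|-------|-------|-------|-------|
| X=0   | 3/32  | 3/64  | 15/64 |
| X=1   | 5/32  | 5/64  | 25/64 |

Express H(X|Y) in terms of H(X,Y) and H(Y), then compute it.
H(X|Y) = H(X,Y) - H(Y)

Marginal P(Y) (column sums):
  P(Y=0) = 3/32 + 5/32 = 1/4
  P(Y=1) = 3/64 + 5/64 = 1/8
  P(Y=2) = 15/64 + 25/64 = 5/8

H(X,Y) = -[(3/32)·log₂(3/32) + (3/64)·log₂(3/64) + (15/64)·log₂(15/64) + (5/32)·log₂(5/32) + (5/64)·log₂(5/64) + (25/64)·log₂(25/64)]
  = 0.3202 + 0.2070 + 0.4906 + 0.4184 + 0.2873 + 0.5297
  = 2.2532 bits
H(Y) = -[(1/4)·log₂(1/4) + (1/8)·log₂(1/8) + (5/8)·log₂(5/8)]
  = 0.5000 + 0.3750 + 0.4238
  = 1.2988 bits

H(X|Y) = 2.2532 - 1.2988 = 0.9544 bits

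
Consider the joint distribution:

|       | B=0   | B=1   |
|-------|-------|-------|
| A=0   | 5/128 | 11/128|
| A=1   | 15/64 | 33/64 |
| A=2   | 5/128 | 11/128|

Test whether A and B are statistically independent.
Marginal P(A) (row sums):
  P(A=0) = 5/128 + 11/128 = 1/8
  P(A=1) = 15/64 + 33/64 = 3/4
  P(A=2) = 5/128 + 11/128 = 1/8
Marginal P(B) (column sums):
  P(B=0) = 5/128 + 15/64 + 5/128 = 5/16
  P(B=1) = 11/128 + 33/64 + 11/128 = 11/16

A and B are independent iff P(A=i,B=j) = P(A=i)·P(B=j) for every cell.
  P(A=0)·P(B=0) = 1/8 × 5/16 = 5/128 = P(A=0,B=0) ✓
  P(A=0)·P(B=1) = 1/8 × 11/16 = 11/128 = P(A=0,B=1) ✓
  P(A=1)·P(B=0) = 3/4 × 5/16 = 15/64 = P(A=1,B=0) ✓
  P(A=1)·P(B=1) = 3/4 × 11/16 = 33/64 = P(A=1,B=1) ✓
  P(A=2)·P(B=0) = 1/8 × 5/16 = 5/128 = P(A=2,B=0) ✓
  P(A=2)·P(B=1) = 1/8 × 11/16 = 11/128 = P(A=2,B=1) ✓

Yes, A and B are independent: every cell factors, so I(A;B) = 0 bits.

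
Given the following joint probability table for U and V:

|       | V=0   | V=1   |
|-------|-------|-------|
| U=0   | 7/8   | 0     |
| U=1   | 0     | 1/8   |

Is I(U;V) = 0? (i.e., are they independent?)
Marginal P(U) (row sums):
  P(U=0) = 7/8 + 0 = 7/8
  P(U=1) = 0 + 1/8 = 1/8
Marginal P(V) (column sums):
  P(V=0) = 7/8 + 0 = 7/8
  P(V=1) = 0 + 1/8 = 1/8

U and V are independent iff P(U=i,V=j) = P(U=i)·P(V=j) for every cell.
  P(U=0)·P(V=0) = 7/8 × 7/8 = 49/64, but P(U=0,V=0) = 7/8 ✗

No, U and V are not independent. Quantitatively, I(U;V) > 0:

H(U) = -[(7/8)·log₂(7/8) + (1/8)·log₂(1/8)]
  = 0.1686 + 0.3750
  = 0.5436 bits
H(V) = -[(7/8)·log₂(7/8) + (1/8)·log₂(1/8)]
  = 0.1686 + 0.3750
  = 0.5436 bits
H(U,V) = -[(7/8)·log₂(7/8) + (1/8)·log₂(1/8)]
  = 0.1686 + 0.3750
  = 0.5436 bits
I(U;V) = H(U) + H(V) - H(U,V) = 0.5436 + 0.5436 - 0.5436 = 0.5436 bits > 0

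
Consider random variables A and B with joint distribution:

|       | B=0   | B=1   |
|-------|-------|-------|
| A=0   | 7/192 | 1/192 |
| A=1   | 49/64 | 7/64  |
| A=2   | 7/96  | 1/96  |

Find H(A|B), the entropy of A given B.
Marginal P(B) (column sums):
  P(B=0) = 7/192 + 49/64 + 7/96 = 7/8
  P(B=1) = 1/192 + 7/64 + 1/96 = 1/8

H(A|B) = -Σ P(A,B)·log₂ P(A|B), where P(A|B) = P(A,B) / P(B)
  (A=0,B=0): P(A|B) = (7/192)/(7/8) = 1/24;  -(7/192)·log₂(1/24) = 0.1672
  (A=0,B=1): P(A|B) = (1/192)/(1/8) = 1/24;  -(1/192)·log₂(1/24) = 0.0239
  (A=1,B=0): P(A|B) = (49/64)/(7/8) = 7/8;  -(49/64)·log₂(7/8) = 0.1475
  (A=1,B=1): P(A|B) = (7/64)/(1/8) = 7/8;  -(7/64)·log₂(7/8) = 0.0211
  (A=2,B=0): P(A|B) = (7/96)/(7/8) = 1/12;  -(7/96)·log₂(1/12) = 0.2614
  (A=2,B=1): P(A|B) = (1/96)/(1/8) = 1/12;  -(1/96)·log₂(1/12) = 0.0373
H(A|B) = 0.1672 + 0.0239 + 0.1475 + 0.0211 + 0.2614 + 0.0373
  = 0.6584 bits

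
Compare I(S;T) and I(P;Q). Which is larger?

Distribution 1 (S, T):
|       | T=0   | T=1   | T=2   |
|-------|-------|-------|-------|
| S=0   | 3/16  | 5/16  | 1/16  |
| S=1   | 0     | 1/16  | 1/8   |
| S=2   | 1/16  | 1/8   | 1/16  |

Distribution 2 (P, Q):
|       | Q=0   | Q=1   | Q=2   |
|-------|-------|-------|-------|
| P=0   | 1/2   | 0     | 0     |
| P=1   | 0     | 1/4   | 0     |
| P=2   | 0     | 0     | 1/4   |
Distribution 1 (S, T):
Marginal P(S) (row sums):
  P(S=0) = 3/16 + 5/16 + 1/16 = 9/16
  P(S=1) = 0 + 1/16 + 1/8 = 3/16
  P(S=2) = 1/16 + 1/8 + 1/16 = 1/4
Marginal P(T) (column sums):
  P(T=0) = 3/16 + 0 + 1/16 = 1/4
  P(T=1) = 5/16 + 1/16 + 1/8 = 1/2
  P(T=2) = 1/16 + 1/8 + 1/16 = 1/4

H(S) = -[(9/16)·log₂(9/16) + (3/16)·log₂(3/16) + (1/4)·log₂(1/4)]
  = 0.4669 + 0.4528 + 0.5000
  = 1.4197 bits
H(T) = -[(1/4)·log₂(1/4) + (1/2)·log₂(1/2) + (1/4)·log₂(1/4)]
  = 0.5000 + 0.5000 + 0.5000
  = 1.5000 bits
H(S,T) = -[(3/16)·log₂(3/16) + (5/16)·log₂(5/16) + (1/16)·log₂(1/16) + (1/16)·log₂(1/16) + (1/8)·log₂(1/8) + (1/16)·log₂(1/16) + (1/8)·log₂(1/8) + (1/16)·log₂(1/16)]
  = 0.4528 + 0.5244 + 0.2500 + 0.2500 + 0.3750 + 0.2500 + 0.3750 + 0.2500
  = 2.7272 bits

I(S;T) = H(S) + H(T) - H(S,T)
  = 1.4197 + 1.5000 - 2.7272
  = 0.1925 bits

Distribution 2 (P, Q):
Marginal P(P) (row sums):
  P(P=0) = 1/2 + 0 + 0 = 1/2
  P(P=1) = 0 + 1/4 + 0 = 1/4
  P(P=2) = 0 + 0 + 1/4 = 1/4
Marginal P(Q) (column sums):
  P(Q=0) = 1/2 + 0 + 0 = 1/2
  P(Q=1) = 0 + 1/4 + 0 = 1/4
  P(Q=2) = 0 + 0 + 1/4 = 1/4

H(P) = -[(1/2)·log₂(1/2) + (1/4)·log₂(1/4) + (1/4)·log₂(1/4)]
  = 0.5000 + 0.5000 + 0.5000
  = 1.5000 bits
H(Q) = -[(1/2)·log₂(1/2) + (1/4)·log₂(1/4) + (1/4)·log₂(1/4)]
  = 0.5000 + 0.5000 + 0.5000
  = 1.5000 bits
H(P,Q) = -[(1/2)·log₂(1/2) + (1/4)·log₂(1/4) + (1/4)·log₂(1/4)]
  = 0.5000 + 0.5000 + 0.5000
  = 1.5000 bits

I(P;Q) = H(P) + H(Q) - H(P,Q)
  = 1.5000 + 1.5000 - 1.5000
  = 1.5000 bits

I(P;Q) = 1.5000 bits > I(S;T) = 0.1925 bits, so (P, Q) has the higher mutual information (stronger dependence).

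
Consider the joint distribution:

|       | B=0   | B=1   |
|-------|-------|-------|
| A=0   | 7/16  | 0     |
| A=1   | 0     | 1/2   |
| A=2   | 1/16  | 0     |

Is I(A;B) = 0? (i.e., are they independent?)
Marginal P(A) (row sums):
  P(A=0) = 7/16 + 0 = 7/16
  P(A=1) = 0 + 1/2 = 1/2
  P(A=2) = 1/16 + 0 = 1/16
Marginal P(B) (column sums):
  P(B=0) = 7/16 + 0 + 1/16 = 1/2
  P(B=1) = 0 + 1/2 + 0 = 1/2

A and B are independent iff P(A=i,B=j) = P(A=i)·P(B=j) for every cell.
  P(A=0)·P(B=0) = 7/16 × 1/2 = 7/32, but P(A=0,B=0) = 7/16 ✗

No, A and B are not independent. Quantitatively, I(A;B) > 0:

H(A) = -[(7/16)·log₂(7/16) + (1/2)·log₂(1/2) + (1/16)·log₂(1/16)]
  = 0.5218 + 0.5000 + 0.2500
  = 1.2718 bits
H(B) = -[(1/2)·log₂(1/2) + (1/2)·log₂(1/2)]
  = 0.5000 + 0.5000
  = 1.0000 bits
H(A,B) = -[(7/16)·log₂(7/16) + (1/2)·log₂(1/2) + (1/16)·log₂(1/16)]
  = 0.5218 + 0.5000 + 0.2500
  = 1.2718 bits
I(A;B) = H(A) + H(B) - H(A,B) = 1.2718 + 1.0000 - 1.2718 = 1.0000 bits > 0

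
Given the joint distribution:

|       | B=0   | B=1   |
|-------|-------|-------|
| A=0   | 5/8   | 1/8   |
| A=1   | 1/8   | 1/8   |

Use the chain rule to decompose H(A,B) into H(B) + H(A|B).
By the chain rule: H(A,B) = H(B) + H(A|B)

Marginal P(B) (column sums):
  P(B=0) = 5/8 + 1/8 = 3/4
  P(B=1) = 1/8 + 1/8 = 1/4
H(B) = -[(3/4)·log₂(3/4) + (1/4)·log₂(1/4)]
  = 0.3113 + 0.5000
  = 0.8113 bits
H(A|B) = -Σ P(A,B)·log₂ P(A|B), where P(A|B) = P(A,B) / P(B)
  (A=0,B=0): P(A|B) = (5/8)/(3/4) = 5/6;  -(5/8)·log₂(5/6) = 0.1644
  (A=0,B=1): P(A|B) = (1/8)/(1/4) = 1/2;  -(1/8)·log₂(1/2) = 0.1250
  (A=1,B=0): P(A|B) = (1/8)/(3/4) = 1/6;  -(1/8)·log₂(1/6) = 0.3231
  (A=1,B=1): P(A|B) = (1/8)/(1/4) = 1/2;  -(1/8)·log₂(1/2) = 0.1250
H(A|B) = 0.1644 + 0.1250 + 0.3231 + 0.1250
  = 0.7375 bits

H(A,B) = H(B) + H(A|B) = 0.8113 + 0.7375 = 1.5488 bits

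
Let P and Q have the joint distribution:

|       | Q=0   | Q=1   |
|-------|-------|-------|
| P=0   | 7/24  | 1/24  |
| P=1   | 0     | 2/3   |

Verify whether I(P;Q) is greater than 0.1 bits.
Marginal P(P) (row sums):
  P(P=0) = 7/24 + 1/24 = 1/3
  P(P=1) = 0 + 2/3 = 2/3
Marginal P(Q) (column sums):
  P(Q=0) = 7/24 + 0 = 7/24
  P(Q=1) = 1/24 + 2/3 = 17/24

H(P) = -[(1/3)·log₂(1/3) + (2/3)·log₂(2/3)]
  = 0.5283 + 0.3900
  = 0.9183 bits
H(Q) = -[(7/24)·log₂(7/24) + (17/24)·log₂(17/24)]
  = 0.5185 + 0.3524
  = 0.8709 bits
H(P,Q) = -[(7/24)·log₂(7/24) + (1/24)·log₂(1/24) + (2/3)·log₂(2/3)]
  = 0.5185 + 0.1910 + 0.3900
  = 1.0995 bits

I(P;Q) = H(P) + H(Q) - H(P,Q)
  = 0.9183 + 0.8709 - 1.0995
  = 0.6897 bits

Yes. I(P;Q) = 0.6897 bits, which is > 0.1 bits.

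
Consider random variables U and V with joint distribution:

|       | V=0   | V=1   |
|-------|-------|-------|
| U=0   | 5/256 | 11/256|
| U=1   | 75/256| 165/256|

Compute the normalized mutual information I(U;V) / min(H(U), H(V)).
Marginal P(U) (row sums):
  P(U=0) = 5/256 + 11/256 = 1/16
  P(U=1) = 75/256 + 165/256 = 15/16
Marginal P(V) (column sums):
  P(V=0) = 5/256 + 75/256 = 5/16
  P(V=1) = 11/256 + 165/256 = 11/16

H(U) = -[(1/16)·log₂(1/16) + (15/16)·log₂(15/16)]
  = 0.2500 + 0.0873
  = 0.3373 bits
H(V) = -[(5/16)·log₂(5/16) + (11/16)·log₂(11/16)]
  = 0.5244 + 0.3716
  = 0.8960 bits
H(U,V) = -[(5/256)·log₂(5/256) + (11/256)·log₂(11/256) + (75/256)·log₂(75/256) + (165/256)·log₂(165/256)]
  = 0.1109 + 0.1951 + 0.5189 + 0.4084
  = 1.2333 bits

I(U;V) = H(U) + H(V) - H(U,V)
  = 0.3373 + 0.8960 - 1.2333
  = 0.0000 bits

min(H(U), H(V)) = min(0.3373, 0.8960) = 0.3373 bits
Normalized MI = 0.0000 / 0.3373 = 0.0000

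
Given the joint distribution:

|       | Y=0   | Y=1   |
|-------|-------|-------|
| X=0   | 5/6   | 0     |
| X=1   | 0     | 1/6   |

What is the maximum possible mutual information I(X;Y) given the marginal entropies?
The upper bound on mutual information is I(X;Y) ≤ min(H(X), H(Y)).

Marginal P(X) (row sums):
  P(X=0) = 5/6 + 0 = 5/6
  P(X=1) = 0 + 1/6 = 1/6
Marginal P(Y) (column sums):
  P(Y=0) = 5/6 + 0 = 5/6
  P(Y=1) = 0 + 1/6 = 1/6

H(X) = -[(5/6)·log₂(5/6) + (1/6)·log₂(1/6)]
  = 0.2192 + 0.4308
  = 0.6500 bits
H(Y) = -[(5/6)·log₂(5/6) + (1/6)·log₂(1/6)]
  = 0.2192 + 0.4308
  = 0.6500 bits

Maximum possible I(X;Y) = min(0.6500, 0.6500) = 0.6500 bits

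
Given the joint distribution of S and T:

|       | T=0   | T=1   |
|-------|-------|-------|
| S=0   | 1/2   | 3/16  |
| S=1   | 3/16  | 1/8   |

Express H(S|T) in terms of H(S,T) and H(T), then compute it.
H(S|T) = H(S,T) - H(T)

Marginal P(T) (column sums):
  P(T=0) = 1/2 + 3/16 = 11/16
  P(T=1) = 3/16 + 1/8 = 5/16

H(S,T) = -[(1/2)·log₂(1/2) + (3/16)·log₂(3/16) + (3/16)·log₂(3/16) + (1/8)·log₂(1/8)]
  = 0.5000 + 0.4528 + 0.4528 + 0.3750
  = 1.7806 bits
H(T) = -[(11/16)·log₂(11/16) + (5/16)·log₂(5/16)]
  = 0.3716 + 0.5244
  = 0.8960 bits

H(S|T) = 1.7806 - 0.8960 = 0.8846 bits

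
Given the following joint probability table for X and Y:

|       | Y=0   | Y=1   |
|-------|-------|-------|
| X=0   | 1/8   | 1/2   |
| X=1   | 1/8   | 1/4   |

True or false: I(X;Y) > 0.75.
Marginal P(X) (row sums):
  P(X=0) = 1/8 + 1/2 = 5/8
  P(X=1) = 1/8 + 1/4 = 3/8
Marginal P(Y) (column sums):
  P(Y=0) = 1/8 + 1/8 = 1/4
  P(Y=1) = 1/2 + 1/4 = 3/4

H(X) = -[(5/8)·log₂(5/8) + (3/8)·log₂(3/8)]
  = 0.4238 + 0.5306
  = 0.9544 bits
H(Y) = -[(1/4)·log₂(1/4) + (3/4)·log₂(3/4)]
  = 0.5000 + 0.3113
  = 0.8113 bits
H(X,Y) = -[(1/8)·log₂(1/8) + (1/2)·log₂(1/2) + (1/8)·log₂(1/8) + (1/4)·log₂(1/4)]
  = 0.3750 + 0.5000 + 0.3750 + 0.5000
  = 1.7500 bits

I(X;Y) = H(X) + H(Y) - H(X,Y)
  = 0.9544 + 0.8113 - 1.7500
  = 0.0157 bits

False. I(X;Y) = 0.0157 bits, which is ≤ 0.75 bits.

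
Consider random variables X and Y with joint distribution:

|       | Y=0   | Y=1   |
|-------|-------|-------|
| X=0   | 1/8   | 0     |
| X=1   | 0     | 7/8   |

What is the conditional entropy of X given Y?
Marginal P(Y) (column sums):
  P(Y=0) = 1/8 + 0 = 1/8
  P(Y=1) = 0 + 7/8 = 7/8

H(X|Y) = -Σ P(X,Y)·log₂ P(X|Y), where P(X|Y) = P(X,Y) / P(Y)
  (cells with P(X,Y) = 0 contribute 0)
  (X=0,Y=0): P(X|Y) = (1/8)/(1/8) = 1;  -(1/8)·log₂(1) = 0.0000
  (X=1,Y=1): P(X|Y) = (7/8)/(7/8) = 1;  -(7/8)·log₂(1) = 0.0000
H(X|Y) = 0.0000 + 0.0000
  = 0.0000 bits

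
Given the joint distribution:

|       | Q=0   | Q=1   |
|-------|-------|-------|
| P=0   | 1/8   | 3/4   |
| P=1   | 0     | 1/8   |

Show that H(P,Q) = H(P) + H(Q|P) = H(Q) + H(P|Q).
Marginal P(P) (row sums):
  P(P=0) = 1/8 + 3/4 = 7/8
  P(P=1) = 0 + 1/8 = 1/8
Marginal P(Q) (column sums):
  P(Q=0) = 1/8 + 0 = 1/8
  P(Q=1) = 3/4 + 1/8 = 7/8

Decomposition 1: H(P) + H(Q|P)
H(P) = -[(7/8)·log₂(7/8) + (1/8)·log₂(1/8)]
  = 0.1686 + 0.3750
  = 0.5436 bits
H(Q|P) = -Σ P(P,Q)·log₂ P(Q|P), where P(Q|P) = P(P,Q) / P(P)
  (cells with P(P,Q) = 0 contribute 0)
  (P=0,Q=0): P(Q|P) = (1/8)/(7/8) = 1/7;  -(1/8)·log₂(1/7) = 0.3509
  (P=0,Q=1): P(Q|P) = (3/4)/(7/8) = 6/7;  -(3/4)·log₂(6/7) = 0.1668
  (P=1,Q=1): P(Q|P) = (1/8)/(1/8) = 1;  -(1/8)·log₂(1) = 0.0000
H(Q|P) = 0.3509 + 0.1668 + 0.0000
  = 0.5177 bits
H(P) + H(Q|P) = 0.5436 + 0.5177 = 1.0613 bits

Decomposition 2: H(Q) + H(P|Q)
H(Q) = -[(1/8)·log₂(1/8) + (7/8)·log₂(7/8)]
  = 0.3750 + 0.1686
  = 0.5436 bits
H(P|Q) = -Σ P(P,Q)·log₂ P(P|Q), where P(P|Q) = P(P,Q) / P(Q)
  (cells with P(P,Q) = 0 contribute 0)
  (P=0,Q=0): P(P|Q) = (1/8)/(1/8) = 1;  -(1/8)·log₂(1) = 0.0000
  (P=0,Q=1): P(P|Q) = (3/4)/(7/8) = 6/7;  -(3/4)·log₂(6/7) = 0.1668
  (P=1,Q=1): P(P|Q) = (1/8)/(7/8) = 1/7;  -(1/8)·log₂(1/7) = 0.3509
H(P|Q) = 0.0000 + 0.1668 + 0.3509
  = 0.5177 bits
H(Q) + H(P|Q) = 0.5436 + 0.5177 = 1.0613 bits

Direct computation of the joint entropy:
H(P,Q) = -[(1/8)·log₂(1/8) + (3/4)·log₂(3/4) + (1/8)·log₂(1/8)]
  = 0.3750 + 0.3113 + 0.3750
  = 1.0613 bits

All three agree: H(P,Q) = 1.0613 bits ✓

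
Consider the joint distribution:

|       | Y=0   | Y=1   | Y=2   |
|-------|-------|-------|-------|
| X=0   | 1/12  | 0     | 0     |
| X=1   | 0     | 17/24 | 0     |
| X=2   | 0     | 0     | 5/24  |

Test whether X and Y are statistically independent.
Marginal P(X) (row sums):
  P(X=0) = 1/12 + 0 + 0 = 1/12
  P(X=1) = 0 + 17/24 + 0 = 17/24
  P(X=2) = 0 + 0 + 5/24 = 5/24
Marginal P(Y) (column sums):
  P(Y=0) = 1/12 + 0 + 0 = 1/12
  P(Y=1) = 0 + 17/24 + 0 = 17/24
  P(Y=2) = 0 + 0 + 5/24 = 5/24

X and Y are independent iff P(X=i,Y=j) = P(X=i)·P(Y=j) for every cell.
  P(X=0)·P(Y=0) = 1/12 × 1/12 = 1/144, but P(X=0,Y=0) = 1/12 ✗

No, X and Y are not independent. Quantitatively, I(X;Y) > 0:

H(X) = -[(1/12)·log₂(1/12) + (17/24)·log₂(17/24) + (5/24)·log₂(5/24)]
  = 0.2987 + 0.3524 + 0.4715
  = 1.1226 bits
H(Y) = -[(1/12)·log₂(1/12) + (17/24)·log₂(17/24) + (5/24)·log₂(5/24)]
  = 0.2987 + 0.3524 + 0.4715
  = 1.1226 bits
H(X,Y) = -[(1/12)·log₂(1/12) + (17/24)·log₂(17/24) + (5/24)·log₂(5/24)]
  = 0.2987 + 0.3524 + 0.4715
  = 1.1226 bits
I(X;Y) = H(X) + H(Y) - H(X,Y) = 1.1226 + 1.1226 - 1.1226 = 1.1226 bits > 0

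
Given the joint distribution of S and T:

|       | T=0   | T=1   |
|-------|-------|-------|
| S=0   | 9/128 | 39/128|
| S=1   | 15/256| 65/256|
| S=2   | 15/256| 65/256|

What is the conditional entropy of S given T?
Marginal P(T) (column sums):
  P(T=0) = 9/128 + 15/256 + 15/256 = 3/16
  P(T=1) = 39/128 + 65/256 + 65/256 = 13/16

H(S|T) = -Σ P(S,T)·log₂ P(S|T), where P(S|T) = P(S,T) / P(T)
  (S=0,T=0): P(S|T) = (9/128)/(3/16) = 3/8;  -(9/128)·log₂(3/8) = 0.0995
  (S=0,T=1): P(S|T) = (39/128)/(13/16) = 3/8;  -(39/128)·log₂(3/8) = 0.4311
  (S=1,T=0): P(S|T) = (15/256)/(3/16) = 5/16;  -(15/256)·log₂(5/16) = 0.0983
  (S=1,T=1): P(S|T) = (65/256)/(13/16) = 5/16;  -(65/256)·log₂(5/16) = 0.4261
  (S=2,T=0): P(S|T) = (15/256)/(3/16) = 5/16;  -(15/256)·log₂(5/16) = 0.0983
  (S=2,T=1): P(S|T) = (65/256)/(13/16) = 5/16;  -(65/256)·log₂(5/16) = 0.4261
H(S|T) = 0.0995 + 0.4311 + 0.0983 + 0.4261 + 0.0983 + 0.4261
  = 1.5794 bits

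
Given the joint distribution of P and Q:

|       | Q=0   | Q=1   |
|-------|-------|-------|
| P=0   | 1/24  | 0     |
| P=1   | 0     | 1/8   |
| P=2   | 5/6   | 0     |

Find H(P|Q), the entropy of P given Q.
Marginal P(Q) (column sums):
  P(Q=0) = 1/24 + 0 + 5/6 = 7/8
  P(Q=1) = 0 + 1/8 + 0 = 1/8

H(P|Q) = -Σ P(P,Q)·log₂ P(P|Q), where P(P|Q) = P(P,Q) / P(Q)
  (cells with P(P,Q) = 0 contribute 0)
  (P=0,Q=0): P(P|Q) = (1/24)/(7/8) = 1/21;  -(1/24)·log₂(1/21) = 0.1830
  (P=1,Q=1): P(P|Q) = (1/8)/(1/8) = 1;  -(1/8)·log₂(1) = 0.0000
  (P=2,Q=0): P(P|Q) = (5/6)/(7/8) = 20/21;  -(5/6)·log₂(20/21) = 0.0587
H(P|Q) = 0.1830 + 0.0000 + 0.0587
  = 0.2417 bits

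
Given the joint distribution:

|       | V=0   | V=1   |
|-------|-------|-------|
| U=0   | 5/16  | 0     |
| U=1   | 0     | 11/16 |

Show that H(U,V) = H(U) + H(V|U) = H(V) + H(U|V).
Marginal P(U) (row sums):
  P(U=0) = 5/16 + 0 = 5/16
  P(U=1) = 0 + 11/16 = 11/16
Marginal P(V) (column sums):
  P(V=0) = 5/16 + 0 = 5/16
  P(V=1) = 0 + 11/16 = 11/16

Decomposition 1: H(U) + H(V|U)
H(U) = -[(5/16)·log₂(5/16) + (11/16)·log₂(11/16)]
  = 0.5244 + 0.3716
  = 0.8960 bits
H(V|U) = -Σ P(U,V)·log₂ P(V|U), where P(V|U) = P(U,V) / P(U)
  (cells with P(U,V) = 0 contribute 0)
  (U=0,V=0): P(V|U) = (5/16)/(5/16) = 1;  -(5/16)·log₂(1) = 0.0000
  (U=1,V=1): P(V|U) = (11/16)/(11/16) = 1;  -(11/16)·log₂(1) = 0.0000
H(V|U) = 0.0000 + 0.0000
  = 0.0000 bits
H(U) + H(V|U) = 0.8960 + 0.0000 = 0.8960 bits

Decomposition 2: H(V) + H(U|V)
H(V) = -[(5/16)·log₂(5/16) + (11/16)·log₂(11/16)]
  = 0.5244 + 0.3716
  = 0.8960 bits
H(U|V) = -Σ P(U,V)·log₂ P(U|V), where P(U|V) = P(U,V) / P(V)
  (cells with P(U,V) = 0 contribute 0)
  (U=0,V=0): P(U|V) = (5/16)/(5/16) = 1;  -(5/16)·log₂(1) = 0.0000
  (U=1,V=1): P(U|V) = (11/16)/(11/16) = 1;  -(11/16)·log₂(1) = 0.0000
H(U|V) = 0.0000 + 0.0000
  = 0.0000 bits
H(V) + H(U|V) = 0.8960 + 0.0000 = 0.8960 bits

Direct computation of the joint entropy:
H(U,V) = -[(5/16)·log₂(5/16) + (11/16)·log₂(11/16)]
  = 0.5244 + 0.3716
  = 0.8960 bits

All three agree: H(U,V) = 0.8960 bits ✓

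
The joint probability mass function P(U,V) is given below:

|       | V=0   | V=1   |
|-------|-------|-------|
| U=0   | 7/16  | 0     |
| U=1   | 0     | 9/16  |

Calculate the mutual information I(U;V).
Marginal P(U) (row sums):
  P(U=0) = 7/16 + 0 = 7/16
  P(U=1) = 0 + 9/16 = 9/16
Marginal P(V) (column sums):
  P(V=0) = 7/16 + 0 = 7/16
  P(V=1) = 0 + 9/16 = 9/16

H(U) = -[(7/16)·log₂(7/16) + (9/16)·log₂(9/16)]
  = 0.5218 + 0.4669
  = 0.9887 bits
H(V) = -[(7/16)·log₂(7/16) + (9/16)·log₂(9/16)]
  = 0.5218 + 0.4669
  = 0.9887 bits
H(U,V) = -[(7/16)·log₂(7/16) + (9/16)·log₂(9/16)]
  = 0.5218 + 0.4669
  = 0.9887 bits

I(U;V) = H(U) + H(V) - H(U,V)
  = 0.9887 + 0.9887 - 0.9887
  = 0.9887 bits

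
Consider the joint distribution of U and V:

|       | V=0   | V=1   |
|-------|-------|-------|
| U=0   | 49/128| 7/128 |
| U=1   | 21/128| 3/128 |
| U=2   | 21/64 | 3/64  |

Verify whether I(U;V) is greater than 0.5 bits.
Marginal P(U) (row sums):
  P(U=0) = 49/128 + 7/128 = 7/16
  P(U=1) = 21/128 + 3/128 = 3/16
  P(U=2) = 21/64 + 3/64 = 3/8
Marginal P(V) (column sums):
  P(V=0) = 49/128 + 21/128 + 21/64 = 7/8
  P(V=1) = 7/128 + 3/128 + 3/64 = 1/8

H(U) = -[(7/16)·log₂(7/16) + (3/16)·log₂(3/16) + (3/8)·log₂(3/8)]
  = 0.5218 + 0.4528 + 0.5306
  = 1.5052 bits
H(V) = -[(7/8)·log₂(7/8) + (1/8)·log₂(1/8)]
  = 0.1686 + 0.3750
  = 0.5436 bits
H(U,V) = -[(49/128)·log₂(49/128) + (7/128)·log₂(7/128) + (21/128)·log₂(21/128) + (3/128)·log₂(3/128) + (21/64)·log₂(21/64) + (3/64)·log₂(3/64)]
  = 0.5303 + 0.2293 + 0.4278 + 0.1269 + 0.5275 + 0.2070
  = 2.0488 bits

I(U;V) = H(U) + H(V) - H(U,V)
  = 1.5052 + 0.5436 - 2.0488
  = 0.0000 bits

No. I(U;V) = 0.0000 bits, which is ≤ 0.5 bits.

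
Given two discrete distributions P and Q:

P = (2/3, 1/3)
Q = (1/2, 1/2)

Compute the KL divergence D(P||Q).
D(P||Q) = Σ P(i) log₂(P(i)/Q(i))
  i=0: (2/3) × log₂((2/3)/(1/2)) = (2/3) × log₂(4/3) = 0.2767
  i=1: (1/3) × log₂((1/3)/(1/2)) = (1/3) × log₂(2/3) = -0.1950
D(P||Q) = 0.2767 - 0.1950
  = 0.0817 bits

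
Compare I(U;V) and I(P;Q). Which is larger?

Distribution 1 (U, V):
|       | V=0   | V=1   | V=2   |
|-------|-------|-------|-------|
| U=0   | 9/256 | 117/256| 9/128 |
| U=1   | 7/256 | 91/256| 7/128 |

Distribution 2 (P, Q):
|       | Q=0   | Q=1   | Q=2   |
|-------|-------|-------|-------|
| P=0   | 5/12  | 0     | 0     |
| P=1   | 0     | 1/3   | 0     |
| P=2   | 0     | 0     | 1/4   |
Distribution 1 (U, V):
Marginal P(U) (row sums):
  P(U=0) = 9/256 + 117/256 + 9/128 = 9/16
  P(U=1) = 7/256 + 91/256 + 7/128 = 7/16
Marginal P(V) (column sums):
  P(V=0) = 9/256 + 7/256 = 1/16
  P(V=1) = 117/256 + 91/256 = 13/16
  P(V=2) = 9/128 + 7/128 = 1/8

H(U) = -[(9/16)·log₂(9/16) + (7/16)·log₂(7/16)]
  = 0.4669 + 0.5218
  = 0.9887 bits
H(V) = -[(1/16)·log₂(1/16) + (13/16)·log₂(13/16) + (1/8)·log₂(1/8)]
  = 0.2500 + 0.2434 + 0.3750
  = 0.8684 bits
H(U,V) = -[(9/256)·log₂(9/256) + (117/256)·log₂(117/256) + (9/128)·log₂(9/128) + (7/256)·log₂(7/256) + (91/256)·log₂(91/256) + (7/128)·log₂(7/128)]
  = 0.1698 + 0.5163 + 0.2693 + 0.1420 + 0.5304 + 0.2293
  = 1.8571 bits

I(U;V) = H(U) + H(V) - H(U,V)
  = 0.9887 + 0.8684 - 1.8571
  = 0.0000 bits

Distribution 2 (P, Q):
Marginal P(P) (row sums):
  P(P=0) = 5/12 + 0 + 0 = 5/12
  P(P=1) = 0 + 1/3 + 0 = 1/3
  P(P=2) = 0 + 0 + 1/4 = 1/4
Marginal P(Q) (column sums):
  P(Q=0) = 5/12 + 0 + 0 = 5/12
  P(Q=1) = 0 + 1/3 + 0 = 1/3
  P(Q=2) = 0 + 0 + 1/4 = 1/4

H(P) = -[(5/12)·log₂(5/12) + (1/3)·log₂(1/3) + (1/4)·log₂(1/4)]
  = 0.5263 + 0.5283 + 0.5000
  = 1.5546 bits
H(Q) = -[(5/12)·log₂(5/12) + (1/3)·log₂(1/3) + (1/4)·log₂(1/4)]
  = 0.5263 + 0.5283 + 0.5000
  = 1.5546 bits
H(P,Q) = -[(5/12)·log₂(5/12) + (1/3)·log₂(1/3) + (1/4)·log₂(1/4)]
  = 0.5263 + 0.5283 + 0.5000
  = 1.5546 bits

I(P;Q) = H(P) + H(Q) - H(P,Q)
  = 1.5546 + 1.5546 - 1.5546
  = 1.5546 bits

I(P;Q) = 1.5546 bits > I(U;V) = 0.0000 bits, so (P, Q) has the higher mutual information (stronger dependence).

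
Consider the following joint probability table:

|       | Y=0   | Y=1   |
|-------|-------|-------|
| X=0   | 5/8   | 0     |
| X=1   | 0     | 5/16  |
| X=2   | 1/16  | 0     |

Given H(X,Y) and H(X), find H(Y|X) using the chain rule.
From the chain rule: H(X,Y) = H(X) + H(Y|X)
Therefore: H(Y|X) = H(X,Y) - H(X)

H(X,Y) = -[(5/8)·log₂(5/8) + (5/16)·log₂(5/16) + (1/16)·log₂(1/16)]
  = 0.4238 + 0.5244 + 0.2500
  = 1.1982 bits
Marginal P(X) (row sums):
  P(X=0) = 5/8 + 0 = 5/8
  P(X=1) = 0 + 5/16 = 5/16
  P(X=2) = 1/16 + 0 = 1/16
H(X) = -[(5/8)·log₂(5/8) + (5/16)·log₂(5/16) + (1/16)·log₂(1/16)]
  = 0.4238 + 0.5244 + 0.2500
  = 1.1982 bits

H(Y|X) = 1.1982 - 1.1982 = 0.0000 bits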